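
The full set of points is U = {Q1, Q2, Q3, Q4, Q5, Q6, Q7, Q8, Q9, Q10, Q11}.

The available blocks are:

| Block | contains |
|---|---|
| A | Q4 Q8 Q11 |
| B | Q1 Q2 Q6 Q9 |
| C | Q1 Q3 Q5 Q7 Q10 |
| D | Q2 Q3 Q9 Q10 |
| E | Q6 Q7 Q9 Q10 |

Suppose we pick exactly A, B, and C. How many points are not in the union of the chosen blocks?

Union of A, B, C = {Q1, Q2, Q3, Q4, Q5, Q6, Q7, Q8, Q9, Q10, Q11} — that's every point, so 0 are uncovered.

0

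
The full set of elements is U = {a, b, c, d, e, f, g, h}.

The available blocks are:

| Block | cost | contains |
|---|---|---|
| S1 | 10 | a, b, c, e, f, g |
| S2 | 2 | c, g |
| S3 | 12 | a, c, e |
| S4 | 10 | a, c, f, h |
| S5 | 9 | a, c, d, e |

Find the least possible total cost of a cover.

S1, S4, S5 together cover every element (S1 ∪ S4 ∪ S5 = {a, b, c, d, e, f, g, h}); total cost 10 + 10 + 9 = 29.
The greedy pick S2, S1, S5, S4 costs 31; no covering selection beats 29.

29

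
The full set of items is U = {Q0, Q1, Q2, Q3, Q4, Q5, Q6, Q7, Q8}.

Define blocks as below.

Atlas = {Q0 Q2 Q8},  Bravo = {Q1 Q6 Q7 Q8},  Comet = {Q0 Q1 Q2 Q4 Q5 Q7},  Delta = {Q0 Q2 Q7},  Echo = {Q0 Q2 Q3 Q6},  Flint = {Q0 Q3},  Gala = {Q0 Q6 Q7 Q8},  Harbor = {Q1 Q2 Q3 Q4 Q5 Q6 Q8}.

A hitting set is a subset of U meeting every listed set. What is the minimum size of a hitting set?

H = {Q0, Q8} meets every block (each contains at least one member of H), and |H| = 2.
The blocks Bravo, Flint are pairwise disjoint, so any hitting set needs a separate item for each — at least 2. Hence 2 is optimal.

2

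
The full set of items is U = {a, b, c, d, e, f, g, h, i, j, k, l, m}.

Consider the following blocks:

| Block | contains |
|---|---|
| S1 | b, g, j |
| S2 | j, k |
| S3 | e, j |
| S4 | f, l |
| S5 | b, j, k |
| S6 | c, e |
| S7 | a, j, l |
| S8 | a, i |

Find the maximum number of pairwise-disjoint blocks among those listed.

4

S2, S4, S6, S8 are pairwise disjoint (S2={j,k}; S4={f,l}; S6={c,e}; S8={a,i}).
Every remaining block overlaps one of these, and no 5 of the listed blocks are pairwise disjoint, so 4 is the maximum.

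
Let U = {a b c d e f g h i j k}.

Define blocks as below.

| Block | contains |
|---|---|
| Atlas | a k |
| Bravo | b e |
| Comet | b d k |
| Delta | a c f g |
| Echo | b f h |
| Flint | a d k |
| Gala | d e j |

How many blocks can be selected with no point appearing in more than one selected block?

Atlas, Echo, Gala are pairwise disjoint (Atlas={a,k}; Echo={b,f,h}; Gala={d,e,j}).
Every remaining block overlaps one of these, and no 4 of the listed blocks are pairwise disjoint, so 3 is the maximum.

3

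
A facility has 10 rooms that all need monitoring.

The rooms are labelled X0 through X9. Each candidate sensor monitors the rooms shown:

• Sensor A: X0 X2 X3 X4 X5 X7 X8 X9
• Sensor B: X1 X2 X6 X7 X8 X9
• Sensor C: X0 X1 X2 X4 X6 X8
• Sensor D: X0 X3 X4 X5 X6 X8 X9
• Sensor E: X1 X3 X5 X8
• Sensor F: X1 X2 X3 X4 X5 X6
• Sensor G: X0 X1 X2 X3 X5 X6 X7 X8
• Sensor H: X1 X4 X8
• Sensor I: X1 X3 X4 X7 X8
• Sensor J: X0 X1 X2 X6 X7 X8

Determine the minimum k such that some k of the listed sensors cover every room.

2

B and D together: B ∪ D = {X0, X1, X2, X3, X4, X5, X6, X7, X8, X9} — every room is covered.
No single sensor has all 10 rooms (the largest, A, has 8), so 2 is optimal.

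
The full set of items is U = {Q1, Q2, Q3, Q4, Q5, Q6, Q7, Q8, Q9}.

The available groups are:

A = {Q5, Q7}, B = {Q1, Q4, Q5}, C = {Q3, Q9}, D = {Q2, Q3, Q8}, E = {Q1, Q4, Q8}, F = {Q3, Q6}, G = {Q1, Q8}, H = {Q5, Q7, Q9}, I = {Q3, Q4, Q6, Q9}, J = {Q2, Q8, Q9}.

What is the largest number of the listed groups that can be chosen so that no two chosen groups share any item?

A, F, J are pairwise disjoint (A={Q5,Q7}; F={Q3,Q6}; J={Q2,Q8,Q9}).
Every remaining group overlaps one of these, and no 4 of the listed groups are pairwise disjoint, so 3 is the maximum.

3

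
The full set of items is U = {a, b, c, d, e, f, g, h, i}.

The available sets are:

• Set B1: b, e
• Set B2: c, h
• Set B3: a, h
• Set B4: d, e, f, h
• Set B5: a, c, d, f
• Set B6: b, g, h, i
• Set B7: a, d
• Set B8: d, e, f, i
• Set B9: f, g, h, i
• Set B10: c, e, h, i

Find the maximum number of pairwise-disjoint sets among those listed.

B1, B2, B7 are pairwise disjoint (B1={b,e}; B2={c,h}; B7={a,d}).
Every remaining set overlaps one of these, and no 4 of the listed sets are pairwise disjoint, so 3 is the maximum.

3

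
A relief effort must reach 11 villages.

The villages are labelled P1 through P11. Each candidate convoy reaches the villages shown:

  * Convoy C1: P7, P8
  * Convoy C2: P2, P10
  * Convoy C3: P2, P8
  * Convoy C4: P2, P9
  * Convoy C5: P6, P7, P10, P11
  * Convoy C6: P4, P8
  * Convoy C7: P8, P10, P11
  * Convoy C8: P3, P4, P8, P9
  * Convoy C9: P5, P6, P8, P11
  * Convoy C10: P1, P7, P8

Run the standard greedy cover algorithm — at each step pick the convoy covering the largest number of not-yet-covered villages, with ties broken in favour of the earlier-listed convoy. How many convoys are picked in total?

Greedy: pick C5 (covers 4 new) → pick C8 (covers 4 new) → pick C2 (covers 1 new) → pick C9 (covers 1 new) → pick C10 (covers 1 new). Total picks: 5.
(The true minimum cover uses only 4 convoys, so greedy is not optimal here.)

5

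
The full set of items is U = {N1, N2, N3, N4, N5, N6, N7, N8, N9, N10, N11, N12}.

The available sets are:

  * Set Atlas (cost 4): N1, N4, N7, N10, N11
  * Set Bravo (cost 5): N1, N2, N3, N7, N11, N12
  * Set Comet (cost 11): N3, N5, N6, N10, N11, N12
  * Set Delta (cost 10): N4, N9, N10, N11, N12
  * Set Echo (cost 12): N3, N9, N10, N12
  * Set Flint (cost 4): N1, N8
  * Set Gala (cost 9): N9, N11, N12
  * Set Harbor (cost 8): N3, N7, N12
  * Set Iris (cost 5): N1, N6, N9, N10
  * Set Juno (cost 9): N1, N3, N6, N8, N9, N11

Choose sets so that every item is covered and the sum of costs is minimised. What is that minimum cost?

Atlas, Bravo, Comet, Juno together cover every item (Atlas ∪ Bravo ∪ Comet ∪ Juno = {N1, N2, N3, N4, N5, N6, N7, N8, N9, N10, N11, N12}); total cost 4 + 5 + 11 + 9 = 29.
No covering selection has total cost below 29.

29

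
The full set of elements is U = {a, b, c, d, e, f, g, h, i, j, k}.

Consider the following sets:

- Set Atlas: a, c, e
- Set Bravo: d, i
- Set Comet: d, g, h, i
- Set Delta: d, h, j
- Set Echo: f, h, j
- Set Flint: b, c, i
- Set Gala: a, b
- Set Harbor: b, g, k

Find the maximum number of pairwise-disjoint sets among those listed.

Atlas, Bravo, Echo, Harbor are pairwise disjoint (Atlas={a,c,e}; Bravo={d,i}; Echo={f,h,j}; Harbor={b,g,k}).
Every remaining set overlaps one of these, and no 5 of the listed sets are pairwise disjoint, so 4 is the maximum.

4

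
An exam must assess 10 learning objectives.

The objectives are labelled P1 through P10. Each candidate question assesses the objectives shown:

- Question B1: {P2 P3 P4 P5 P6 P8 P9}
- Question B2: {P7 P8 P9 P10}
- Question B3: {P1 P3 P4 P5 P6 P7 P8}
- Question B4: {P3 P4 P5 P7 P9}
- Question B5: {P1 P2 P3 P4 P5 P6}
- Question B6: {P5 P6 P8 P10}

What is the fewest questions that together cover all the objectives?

2

Take {B2, B5}. Their union is {P1, P2, P3, P4, P5, P6, P7, P8, P9, P10}, which is all 10 objectives.
No single question has all 10 objectives (the largest, B1, has 7), so 2 is optimal.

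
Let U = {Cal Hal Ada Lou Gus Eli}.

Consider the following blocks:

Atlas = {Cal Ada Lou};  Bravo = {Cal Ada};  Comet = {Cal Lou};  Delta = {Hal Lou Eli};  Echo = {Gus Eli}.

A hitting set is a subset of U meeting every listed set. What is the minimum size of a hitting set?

The 2 elements {Cal, Eli} hit every block.
The blocks Atlas, Echo are pairwise disjoint, so any hitting set needs a separate element for each — at least 2. Hence 2 is optimal.

2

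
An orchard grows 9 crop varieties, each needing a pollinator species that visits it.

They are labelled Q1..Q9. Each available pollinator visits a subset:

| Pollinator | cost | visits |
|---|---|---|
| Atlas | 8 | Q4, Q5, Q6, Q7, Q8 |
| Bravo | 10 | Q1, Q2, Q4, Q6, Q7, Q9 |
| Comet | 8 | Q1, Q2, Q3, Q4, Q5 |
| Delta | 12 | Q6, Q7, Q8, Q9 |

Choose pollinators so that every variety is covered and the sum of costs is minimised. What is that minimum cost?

20

Comet, Delta together cover every variety (Comet ∪ Delta = {Q1, Q2, Q3, Q4, Q5, Q6, Q7, Q8, Q9}); total cost 8 + 12 = 20.
The greedy pick Atlas, Comet, Bravo costs 26; no covering selection beats 20.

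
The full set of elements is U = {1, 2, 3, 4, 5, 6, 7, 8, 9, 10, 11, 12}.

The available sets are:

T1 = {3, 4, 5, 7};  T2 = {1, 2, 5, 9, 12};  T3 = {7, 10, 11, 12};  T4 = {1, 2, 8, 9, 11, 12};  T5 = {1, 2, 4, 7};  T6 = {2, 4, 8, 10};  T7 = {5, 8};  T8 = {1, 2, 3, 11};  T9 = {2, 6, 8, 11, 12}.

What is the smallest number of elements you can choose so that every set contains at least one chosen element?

3

The 3 elements {2, 5, 12} hit every set.
No choice of 2 elements meets every set, so 3 is the minimum.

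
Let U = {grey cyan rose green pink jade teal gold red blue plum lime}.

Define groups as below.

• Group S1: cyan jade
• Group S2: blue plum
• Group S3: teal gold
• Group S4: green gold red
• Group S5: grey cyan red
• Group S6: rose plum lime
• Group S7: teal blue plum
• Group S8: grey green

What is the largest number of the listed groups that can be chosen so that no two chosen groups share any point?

4

S1, S3, S6, S8 are pairwise disjoint (S1={cyan,jade}; S3={teal,gold}; S6={rose,plum,lime}; S8={grey,green}).
Every remaining group overlaps one of these, and no 5 of the listed groups are pairwise disjoint, so 4 is the maximum.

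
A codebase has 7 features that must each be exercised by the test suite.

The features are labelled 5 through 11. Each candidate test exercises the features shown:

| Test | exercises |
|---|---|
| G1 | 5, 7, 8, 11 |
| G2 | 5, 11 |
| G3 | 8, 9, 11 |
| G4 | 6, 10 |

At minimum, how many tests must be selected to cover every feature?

3

G1 and G3 and G4 together: G1 ∪ G3 ∪ G4 = {5, 6, 7, 8, 9, 10, 11} — every feature is covered.
Only G4 contains 6, so G4 is forced; the remaining 5 features need at least 2 more tests (each remaining test adds at most 4) — so at least 3 tests are needed, and 3 is optimal.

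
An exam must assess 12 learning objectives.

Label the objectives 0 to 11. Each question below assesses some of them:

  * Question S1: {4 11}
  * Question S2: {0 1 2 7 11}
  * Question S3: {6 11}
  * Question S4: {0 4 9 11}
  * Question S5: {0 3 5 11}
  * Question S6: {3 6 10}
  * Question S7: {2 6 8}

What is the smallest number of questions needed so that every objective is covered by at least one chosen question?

5

Take {S2, S4, S5, S6, S7}. Their union is {0, 1, 2, 3, 4, 5, 6, 7, 8, 9, 10, 11}, which is all 12 objectives.
No 4 of the 7 questions cover everything (all 35 combinations miss at least one objective), so 5 is optimal.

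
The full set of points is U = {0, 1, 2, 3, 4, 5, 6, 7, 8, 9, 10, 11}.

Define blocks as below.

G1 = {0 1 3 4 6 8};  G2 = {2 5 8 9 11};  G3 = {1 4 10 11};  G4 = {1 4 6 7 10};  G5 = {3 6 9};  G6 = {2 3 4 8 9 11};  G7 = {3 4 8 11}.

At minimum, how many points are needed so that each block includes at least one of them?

2

H = {4, 9} meets every block (each contains at least one member of H), and |H| = 2.
The blocks G2, G4 are pairwise disjoint, so any hitting set needs a separate point for each — at least 2. Hence 2 is optimal.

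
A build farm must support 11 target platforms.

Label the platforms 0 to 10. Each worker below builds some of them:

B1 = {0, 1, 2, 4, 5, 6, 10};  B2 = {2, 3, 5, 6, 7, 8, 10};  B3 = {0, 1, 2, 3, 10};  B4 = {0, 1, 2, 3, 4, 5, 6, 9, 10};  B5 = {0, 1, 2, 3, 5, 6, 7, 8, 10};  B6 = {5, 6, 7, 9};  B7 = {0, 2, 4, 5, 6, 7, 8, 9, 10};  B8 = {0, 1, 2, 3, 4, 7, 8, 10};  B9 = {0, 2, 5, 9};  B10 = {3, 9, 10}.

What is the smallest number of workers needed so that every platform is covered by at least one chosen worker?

B5 and B7 together: B5 ∪ B7 = {0, 1, 2, 3, 4, 5, 6, 7, 8, 9, 10} — every platform is covered.
No single worker has all 11 platforms (the largest, B4, has 9), so 2 is optimal.

2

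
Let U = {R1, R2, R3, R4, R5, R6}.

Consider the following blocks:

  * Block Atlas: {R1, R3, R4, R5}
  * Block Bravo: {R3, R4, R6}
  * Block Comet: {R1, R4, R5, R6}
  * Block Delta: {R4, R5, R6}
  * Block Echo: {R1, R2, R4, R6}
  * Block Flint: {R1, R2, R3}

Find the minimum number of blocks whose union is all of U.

2

Take {Delta, Flint}. Their union is {R1, R2, R3, R4, R5, R6}, which is all 6 elements.
No single block has all 6 elements (the largest, Atlas, has 4), so 2 is optimal.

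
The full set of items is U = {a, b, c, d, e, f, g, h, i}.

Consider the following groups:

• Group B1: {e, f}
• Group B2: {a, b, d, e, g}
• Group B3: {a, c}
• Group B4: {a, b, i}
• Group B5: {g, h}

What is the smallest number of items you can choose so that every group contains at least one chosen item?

T = {a, f, g} meets every group (each contains at least one member of T), and |T| = 3.
The groups B1, B4, B5 are pairwise disjoint, so any hitting set needs a separate item for each — at least 3. Hence 3 is optimal.

3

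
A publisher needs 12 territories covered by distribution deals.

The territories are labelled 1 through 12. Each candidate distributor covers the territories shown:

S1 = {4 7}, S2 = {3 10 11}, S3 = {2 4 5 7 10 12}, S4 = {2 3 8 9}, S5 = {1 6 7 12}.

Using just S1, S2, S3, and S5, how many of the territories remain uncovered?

2

Union of S1, S2, S3, S5 = {1, 2, 3, 4, 5, 6, 7, 10, 11, 12}.
Not covered: 8, 9 — 2 territories.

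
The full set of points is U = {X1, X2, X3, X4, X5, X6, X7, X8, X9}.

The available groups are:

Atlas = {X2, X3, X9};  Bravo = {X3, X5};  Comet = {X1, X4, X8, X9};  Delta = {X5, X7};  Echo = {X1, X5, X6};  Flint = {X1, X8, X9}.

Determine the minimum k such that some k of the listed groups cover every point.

Atlas, Comet, Delta, and Echo cover everything between them: the union {X1, X2, X3, X4, X5, X6, X7, X8, X9} is all of U.
Only Comet contains X4, so Comet is forced; the remaining 5 points need at least 3 more groups (each remaining group adds at most 2) — so at least 4 groups are needed, and 4 is optimal.

4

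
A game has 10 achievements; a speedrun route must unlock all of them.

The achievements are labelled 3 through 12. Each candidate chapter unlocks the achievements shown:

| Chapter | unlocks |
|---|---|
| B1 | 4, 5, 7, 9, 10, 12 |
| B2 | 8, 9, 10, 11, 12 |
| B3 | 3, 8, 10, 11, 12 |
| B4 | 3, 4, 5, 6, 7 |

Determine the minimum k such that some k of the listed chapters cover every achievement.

B2 and B4 together: B2 ∪ B4 = {3, 4, 5, 6, 7, 8, 9, 10, 11, 12} — every achievement is covered.
No single chapter has all 10 achievements (the largest, B1, has 6), so 2 is optimal.

2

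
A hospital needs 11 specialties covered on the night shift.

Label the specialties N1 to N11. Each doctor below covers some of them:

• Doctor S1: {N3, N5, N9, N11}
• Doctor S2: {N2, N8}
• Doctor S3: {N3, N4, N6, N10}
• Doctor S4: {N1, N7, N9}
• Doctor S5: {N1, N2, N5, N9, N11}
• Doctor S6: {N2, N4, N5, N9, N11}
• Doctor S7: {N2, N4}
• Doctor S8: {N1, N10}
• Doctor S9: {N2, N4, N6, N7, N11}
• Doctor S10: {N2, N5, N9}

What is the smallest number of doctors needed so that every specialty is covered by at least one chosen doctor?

S1 and S2 and S3 and S4 together: S1 ∪ S2 ∪ S3 ∪ S4 = {N1, N2, N3, N4, N5, N6, N7, N8, N9, N10, N11} — every specialty is covered.
Only S2 contains N8, so S2 is forced; the remaining 9 specialties need at least 3 more doctors (each remaining doctor adds at most 4) — so at least 4 doctors are needed, and 4 is optimal.

4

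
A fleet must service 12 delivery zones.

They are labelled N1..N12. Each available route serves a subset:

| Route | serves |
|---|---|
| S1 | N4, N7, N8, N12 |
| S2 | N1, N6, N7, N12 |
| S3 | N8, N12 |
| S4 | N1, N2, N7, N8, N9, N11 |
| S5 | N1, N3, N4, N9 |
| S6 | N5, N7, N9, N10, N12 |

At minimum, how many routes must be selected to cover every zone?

Take {S2, S4, S5, S6}. Their union is {N1, N2, N3, N4, N5, N6, N7, N8, N9, N10, N11, N12}, which is all 12 zones.
No 3 of the 6 routes cover everything (all 20 combinations miss at least one zone), so 4 is optimal.

4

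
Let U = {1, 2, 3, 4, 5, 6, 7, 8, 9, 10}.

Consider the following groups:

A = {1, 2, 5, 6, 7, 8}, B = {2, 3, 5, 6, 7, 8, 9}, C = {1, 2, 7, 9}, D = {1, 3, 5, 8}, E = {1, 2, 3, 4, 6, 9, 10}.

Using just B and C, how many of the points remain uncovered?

Union of B, C = {1, 2, 3, 5, 6, 7, 8, 9}.
Not covered: 4, 10 — 2 points.

2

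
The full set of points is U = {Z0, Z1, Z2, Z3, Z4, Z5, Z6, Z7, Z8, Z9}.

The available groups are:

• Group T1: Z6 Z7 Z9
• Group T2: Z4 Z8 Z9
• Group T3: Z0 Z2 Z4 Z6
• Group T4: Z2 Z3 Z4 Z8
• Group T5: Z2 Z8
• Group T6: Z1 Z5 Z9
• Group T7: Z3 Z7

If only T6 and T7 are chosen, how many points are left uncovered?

5

Union of T6, T7 = {Z1, Z3, Z5, Z7, Z9}.
Not covered: Z0, Z2, Z4, Z6, Z8 — 5 points.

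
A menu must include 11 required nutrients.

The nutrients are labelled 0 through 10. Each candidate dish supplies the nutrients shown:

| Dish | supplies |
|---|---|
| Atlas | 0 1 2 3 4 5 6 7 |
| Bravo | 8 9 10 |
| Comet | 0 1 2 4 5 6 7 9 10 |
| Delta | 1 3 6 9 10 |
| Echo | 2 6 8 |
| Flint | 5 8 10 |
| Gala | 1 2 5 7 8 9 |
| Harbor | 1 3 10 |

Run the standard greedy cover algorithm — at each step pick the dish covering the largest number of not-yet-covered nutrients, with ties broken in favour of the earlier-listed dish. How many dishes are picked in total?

3

Greedy: pick Comet (covers 9 new) → pick Atlas (covers 1 new) → pick Bravo (covers 1 new). Total picks: 3.
(The true minimum cover uses only 2 dishes, so greedy is not optimal here.)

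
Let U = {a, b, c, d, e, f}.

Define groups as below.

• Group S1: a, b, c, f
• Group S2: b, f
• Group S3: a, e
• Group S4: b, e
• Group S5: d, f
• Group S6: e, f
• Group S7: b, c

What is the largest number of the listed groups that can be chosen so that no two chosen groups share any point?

3

S3, S5, S7 are pairwise disjoint (S3={a,e}; S5={d,f}; S7={b,c}).
Every remaining group overlaps one of these, and no 4 of the listed groups are pairwise disjoint, so 3 is the maximum.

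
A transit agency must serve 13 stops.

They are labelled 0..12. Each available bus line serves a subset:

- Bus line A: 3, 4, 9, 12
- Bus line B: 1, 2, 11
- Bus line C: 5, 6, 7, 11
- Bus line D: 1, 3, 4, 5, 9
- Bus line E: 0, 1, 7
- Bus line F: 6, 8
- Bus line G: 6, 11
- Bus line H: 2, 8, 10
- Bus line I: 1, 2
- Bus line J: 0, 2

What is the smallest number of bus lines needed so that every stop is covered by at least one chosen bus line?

Take {A, C, E, H}. Their union is {0, 1, 2, 3, 4, 5, 6, 7, 8, 9, 10, 11, 12}, which is all 13 stops.
Only A contains 12, so A is forced; the remaining 9 stops need at least 3 more bus lines (each remaining bus line adds at most 4) — so at least 4 bus lines are needed, and 4 is optimal.

4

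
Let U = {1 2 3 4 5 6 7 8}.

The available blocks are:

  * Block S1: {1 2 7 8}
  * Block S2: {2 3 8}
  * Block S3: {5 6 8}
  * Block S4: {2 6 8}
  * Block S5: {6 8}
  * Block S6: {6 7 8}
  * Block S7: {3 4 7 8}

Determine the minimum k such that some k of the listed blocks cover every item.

3

Take {S1, S3, S7}. Their union is {1, 2, 3, 4, 5, 6, 7, 8}, which is all 8 items.
Only S1 contains 1, so S1 is forced; the remaining 4 items need at least 2 more blocks (each remaining block adds at most 2) — so at least 3 blocks are needed, and 3 is optimal.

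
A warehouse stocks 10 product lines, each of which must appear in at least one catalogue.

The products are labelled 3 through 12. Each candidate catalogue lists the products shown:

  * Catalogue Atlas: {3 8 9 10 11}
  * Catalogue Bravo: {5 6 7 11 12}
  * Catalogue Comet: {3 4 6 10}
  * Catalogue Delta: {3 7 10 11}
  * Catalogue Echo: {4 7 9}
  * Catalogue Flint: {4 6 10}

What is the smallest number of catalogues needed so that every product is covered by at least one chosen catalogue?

Take {Atlas, Bravo, Comet}. Their union is {3, 4, 5, 6, 7, 8, 9, 10, 11, 12}, which is all 10 products.
Only Bravo contains 5, so Bravo is forced; the remaining 5 products need at least 2 more catalogues (each remaining catalogue adds at most 4) — so at least 3 catalogues are needed, and 3 is optimal.

3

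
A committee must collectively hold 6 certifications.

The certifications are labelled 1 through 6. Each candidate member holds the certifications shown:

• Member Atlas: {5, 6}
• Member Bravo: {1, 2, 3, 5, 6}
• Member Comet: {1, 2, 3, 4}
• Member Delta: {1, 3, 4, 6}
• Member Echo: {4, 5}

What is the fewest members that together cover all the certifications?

Take {Bravo, Comet}. Their union is {1, 2, 3, 4, 5, 6}, which is all 6 certifications.
No single member has all 6 certifications (the largest, Bravo, has 5), so 2 is optimal.

2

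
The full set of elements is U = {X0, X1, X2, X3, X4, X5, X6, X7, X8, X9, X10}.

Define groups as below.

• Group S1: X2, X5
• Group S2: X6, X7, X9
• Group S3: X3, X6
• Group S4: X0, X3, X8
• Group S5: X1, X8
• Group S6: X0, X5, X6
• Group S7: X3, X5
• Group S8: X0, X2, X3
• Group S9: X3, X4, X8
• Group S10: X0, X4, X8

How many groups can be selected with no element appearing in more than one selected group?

3

S1, S3, S5 are pairwise disjoint (S1={X2,X5}; S3={X3,X6}; S5={X1,X8}).
Every remaining group overlaps one of these, and no 4 of the listed groups are pairwise disjoint, so 3 is the maximum.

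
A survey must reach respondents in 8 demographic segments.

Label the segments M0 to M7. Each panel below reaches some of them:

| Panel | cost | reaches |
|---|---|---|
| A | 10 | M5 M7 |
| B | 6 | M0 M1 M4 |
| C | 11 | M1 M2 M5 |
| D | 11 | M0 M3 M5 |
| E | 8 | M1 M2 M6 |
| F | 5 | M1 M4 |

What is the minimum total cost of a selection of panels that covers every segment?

A, D, E, F together cover every segment (A ∪ D ∪ E ∪ F = {M0, M1, M2, M3, M4, M5, M6, M7}); total cost 10 + 11 + 8 + 5 = 34.
The greedy pick B, E, A, D costs 35; no covering selection beats 34.

34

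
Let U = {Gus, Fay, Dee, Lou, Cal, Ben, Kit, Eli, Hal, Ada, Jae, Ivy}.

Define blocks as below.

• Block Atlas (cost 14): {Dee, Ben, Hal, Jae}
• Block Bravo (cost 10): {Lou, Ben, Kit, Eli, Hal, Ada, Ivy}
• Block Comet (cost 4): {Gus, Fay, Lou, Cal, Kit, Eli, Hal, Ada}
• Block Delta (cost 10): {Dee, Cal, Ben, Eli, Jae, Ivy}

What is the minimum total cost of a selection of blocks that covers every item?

Comet, Delta together cover every item (Comet ∪ Delta = {Gus, Fay, Dee, Lou, Cal, Ben, Kit, Eli, Hal, Ada, Jae, Ivy}); total cost 4 + 10 = 14.
No covering selection has total cost below 14.

14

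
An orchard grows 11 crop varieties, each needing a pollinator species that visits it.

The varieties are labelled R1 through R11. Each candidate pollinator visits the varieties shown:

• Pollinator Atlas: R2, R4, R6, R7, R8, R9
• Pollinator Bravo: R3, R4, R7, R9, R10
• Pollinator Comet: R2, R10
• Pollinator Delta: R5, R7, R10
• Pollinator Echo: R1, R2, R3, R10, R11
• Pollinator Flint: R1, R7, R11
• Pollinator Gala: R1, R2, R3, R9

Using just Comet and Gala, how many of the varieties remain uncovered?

Union of Comet, Gala = {R1, R2, R3, R9, R10}.
Not covered: R4, R5, R6, R7, R8, R11 — 6 varieties.

6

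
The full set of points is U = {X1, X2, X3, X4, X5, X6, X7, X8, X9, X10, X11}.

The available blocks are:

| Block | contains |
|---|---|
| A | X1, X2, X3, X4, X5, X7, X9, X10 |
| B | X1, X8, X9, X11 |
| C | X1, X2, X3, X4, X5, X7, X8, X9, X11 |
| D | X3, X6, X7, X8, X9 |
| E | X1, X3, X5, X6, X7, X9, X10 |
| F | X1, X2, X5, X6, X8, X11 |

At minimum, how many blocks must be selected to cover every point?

2

C and E cover everything between them: the union {X1, X2, X3, X4, X5, X6, X7, X8, X9, X10, X11} is all of U.
No single block has all 11 points (the largest, C, has 9), so 2 is optimal.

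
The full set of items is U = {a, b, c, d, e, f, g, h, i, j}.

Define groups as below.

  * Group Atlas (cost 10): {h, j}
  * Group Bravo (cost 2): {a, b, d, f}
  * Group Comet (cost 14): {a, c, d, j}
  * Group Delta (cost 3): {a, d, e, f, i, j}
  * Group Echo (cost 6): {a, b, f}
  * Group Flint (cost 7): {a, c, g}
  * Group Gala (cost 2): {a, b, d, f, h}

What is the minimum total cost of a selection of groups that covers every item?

Delta, Flint, Gala together cover every item (Delta ∪ Flint ∪ Gala = {a, b, c, d, e, f, g, h, i, j}); total cost 3 + 7 + 2 = 12.
No covering selection has total cost below 12.

12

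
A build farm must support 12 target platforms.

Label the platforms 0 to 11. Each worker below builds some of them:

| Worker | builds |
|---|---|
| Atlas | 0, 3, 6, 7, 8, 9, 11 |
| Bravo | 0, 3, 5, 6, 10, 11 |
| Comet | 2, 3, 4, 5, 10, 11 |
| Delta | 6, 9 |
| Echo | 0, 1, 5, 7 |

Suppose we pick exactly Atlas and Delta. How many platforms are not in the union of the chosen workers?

Union of Atlas, Delta = {0, 3, 6, 7, 8, 9, 11}.
Not covered: 1, 2, 4, 5, 10 — 5 platforms.

5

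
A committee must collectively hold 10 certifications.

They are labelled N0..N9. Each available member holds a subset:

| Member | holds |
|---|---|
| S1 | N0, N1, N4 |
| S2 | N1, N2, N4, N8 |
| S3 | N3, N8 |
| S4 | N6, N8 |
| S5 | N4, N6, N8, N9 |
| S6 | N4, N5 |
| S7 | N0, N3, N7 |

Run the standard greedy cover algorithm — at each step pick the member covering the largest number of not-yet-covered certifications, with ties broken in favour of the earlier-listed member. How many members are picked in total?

4

Greedy: pick S2 (covers 4 new) → pick S7 (covers 3 new) → pick S5 (covers 2 new) → pick S6 (covers 1 new). Total picks: 4.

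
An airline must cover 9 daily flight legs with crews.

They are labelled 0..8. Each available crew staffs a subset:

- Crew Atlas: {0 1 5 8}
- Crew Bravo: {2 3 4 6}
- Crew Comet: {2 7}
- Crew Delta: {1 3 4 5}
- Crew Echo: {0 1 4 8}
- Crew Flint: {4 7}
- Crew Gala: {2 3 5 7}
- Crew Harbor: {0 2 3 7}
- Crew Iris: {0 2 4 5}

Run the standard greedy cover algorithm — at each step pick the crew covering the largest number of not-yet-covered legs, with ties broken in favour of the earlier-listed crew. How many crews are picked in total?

Greedy: pick Atlas (covers 4 new) → pick Bravo (covers 4 new) → pick Comet (covers 1 new). Total picks: 3.

3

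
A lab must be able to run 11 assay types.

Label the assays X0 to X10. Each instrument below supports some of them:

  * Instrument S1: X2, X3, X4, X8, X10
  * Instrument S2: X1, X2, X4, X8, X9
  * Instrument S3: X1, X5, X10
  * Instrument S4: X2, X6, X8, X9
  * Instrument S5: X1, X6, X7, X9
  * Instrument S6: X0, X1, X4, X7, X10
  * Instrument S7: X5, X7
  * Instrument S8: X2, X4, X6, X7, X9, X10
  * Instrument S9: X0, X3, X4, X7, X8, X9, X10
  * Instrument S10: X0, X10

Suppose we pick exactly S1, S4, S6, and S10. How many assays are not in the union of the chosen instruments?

Union of S1, S4, S6, S10 = {X0, X1, X2, X3, X4, X6, X7, X8, X9, X10}.
Not covered: X5 — 1 assay.

1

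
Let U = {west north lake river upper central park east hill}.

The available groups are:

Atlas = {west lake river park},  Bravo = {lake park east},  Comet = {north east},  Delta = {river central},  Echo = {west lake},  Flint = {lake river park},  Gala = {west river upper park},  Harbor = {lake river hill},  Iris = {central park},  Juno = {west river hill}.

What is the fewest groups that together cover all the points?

Comet and Delta and Gala and Harbor together: Comet ∪ Delta ∪ Gala ∪ Harbor = {west, north, lake, river, upper, central, park, east, hill} — every point is covered.
Only Gala contains upper, so Gala is forced; the remaining 5 points need at least 3 more groups (each remaining group adds at most 2) — so at least 4 groups are needed, and 4 is optimal.

4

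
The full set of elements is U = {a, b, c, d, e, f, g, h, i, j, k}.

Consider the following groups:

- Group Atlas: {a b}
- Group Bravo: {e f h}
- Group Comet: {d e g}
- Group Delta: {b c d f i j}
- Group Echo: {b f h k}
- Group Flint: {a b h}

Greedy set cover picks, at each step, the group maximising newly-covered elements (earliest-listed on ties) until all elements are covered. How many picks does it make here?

Greedy: pick Delta (covers 6 new) → pick Bravo (covers 2 new) → pick Atlas (covers 1 new) → pick Comet (covers 1 new) → pick Echo (covers 1 new). Total picks: 5.
(The true minimum cover uses only 4 groups, so greedy is not optimal here.)

5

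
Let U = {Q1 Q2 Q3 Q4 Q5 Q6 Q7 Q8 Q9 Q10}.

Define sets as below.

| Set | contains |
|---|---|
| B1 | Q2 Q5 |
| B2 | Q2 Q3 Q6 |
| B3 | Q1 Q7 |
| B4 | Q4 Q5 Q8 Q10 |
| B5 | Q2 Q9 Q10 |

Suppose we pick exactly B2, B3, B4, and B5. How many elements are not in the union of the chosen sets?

Union of B2, B3, B4, B5 = {Q1, Q2, Q3, Q4, Q5, Q6, Q7, Q8, Q9, Q10} — that's every element, so 0 are uncovered.

0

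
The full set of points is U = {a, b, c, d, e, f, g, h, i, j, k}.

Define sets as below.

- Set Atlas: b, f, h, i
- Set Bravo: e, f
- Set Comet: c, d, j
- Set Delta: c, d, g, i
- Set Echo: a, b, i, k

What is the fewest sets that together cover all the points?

5

Atlas, Bravo, Comet, Delta, and Echo cover everything between them: the union {a, b, c, d, e, f, g, h, i, j, k} is all of U.
No 4 of the 5 sets cover everything (all 5 combinations miss at least one point), so 5 is optimal.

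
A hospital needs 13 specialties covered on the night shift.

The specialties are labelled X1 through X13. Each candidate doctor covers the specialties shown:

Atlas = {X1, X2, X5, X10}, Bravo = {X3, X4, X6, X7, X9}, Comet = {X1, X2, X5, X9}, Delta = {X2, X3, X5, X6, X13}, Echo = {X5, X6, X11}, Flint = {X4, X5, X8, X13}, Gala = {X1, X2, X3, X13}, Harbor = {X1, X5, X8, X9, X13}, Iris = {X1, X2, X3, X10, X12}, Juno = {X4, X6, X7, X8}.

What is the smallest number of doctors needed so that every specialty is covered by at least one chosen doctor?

4

Bravo and Echo and Harbor and Iris together: Bravo ∪ Echo ∪ Harbor ∪ Iris = {X1, X2, X3, X4, X5, X6, X7, X8, X9, X10, X11, X12, X13} — every specialty is covered.
No 3 of the 10 doctors cover everything (all 120 combinations miss at least one specialty), so 4 is optimal.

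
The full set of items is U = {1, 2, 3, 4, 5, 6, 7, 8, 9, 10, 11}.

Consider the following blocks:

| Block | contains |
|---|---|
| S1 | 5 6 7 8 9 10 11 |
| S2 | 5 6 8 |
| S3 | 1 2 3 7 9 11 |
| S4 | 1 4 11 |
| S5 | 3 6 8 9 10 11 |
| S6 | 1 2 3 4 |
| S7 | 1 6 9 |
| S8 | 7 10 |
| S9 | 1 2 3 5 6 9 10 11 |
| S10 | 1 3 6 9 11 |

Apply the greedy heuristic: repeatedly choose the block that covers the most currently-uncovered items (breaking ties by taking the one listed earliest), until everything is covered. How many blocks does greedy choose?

3

Greedy: pick S9 (covers 8 new) → pick S1 (covers 2 new) → pick S4 (covers 1 new). Total picks: 3.
(The true minimum cover uses only 2 blocks, so greedy is not optimal here.)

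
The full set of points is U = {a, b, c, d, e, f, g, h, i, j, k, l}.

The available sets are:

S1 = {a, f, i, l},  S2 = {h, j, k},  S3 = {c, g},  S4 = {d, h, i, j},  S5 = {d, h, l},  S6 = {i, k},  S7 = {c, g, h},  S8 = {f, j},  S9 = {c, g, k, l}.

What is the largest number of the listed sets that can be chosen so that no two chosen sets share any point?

4

S3, S5, S6, S8 are pairwise disjoint (S3={c,g}; S5={d,h,l}; S6={i,k}; S8={f,j}).
Every remaining set overlaps one of these, and no 5 of the listed sets are pairwise disjoint, so 4 is the maximum.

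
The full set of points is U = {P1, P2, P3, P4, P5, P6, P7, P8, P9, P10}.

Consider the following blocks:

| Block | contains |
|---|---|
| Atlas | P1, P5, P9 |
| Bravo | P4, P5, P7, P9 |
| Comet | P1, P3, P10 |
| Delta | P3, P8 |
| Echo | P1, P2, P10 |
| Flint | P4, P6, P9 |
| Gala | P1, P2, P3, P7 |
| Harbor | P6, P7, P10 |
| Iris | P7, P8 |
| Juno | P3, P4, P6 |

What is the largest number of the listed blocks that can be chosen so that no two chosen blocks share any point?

Echo, Iris, Juno are pairwise disjoint (Echo={P1,P2,P10}; Iris={P7,P8}; Juno={P3,P4,P6}).
Every remaining block overlaps one of these, and no 4 of the listed blocks are pairwise disjoint, so 3 is the maximum.

3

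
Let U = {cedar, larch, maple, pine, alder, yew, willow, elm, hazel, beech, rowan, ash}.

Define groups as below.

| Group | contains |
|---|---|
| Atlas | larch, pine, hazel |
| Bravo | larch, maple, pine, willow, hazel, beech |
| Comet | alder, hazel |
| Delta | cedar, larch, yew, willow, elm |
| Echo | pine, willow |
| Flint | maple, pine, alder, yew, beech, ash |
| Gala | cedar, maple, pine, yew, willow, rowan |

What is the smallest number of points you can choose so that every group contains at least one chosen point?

H = {cedar, pine, hazel} meets every group (each contains at least one member of H), and |H| = 3.
No choice of 2 points meets every group, so 3 is the minimum.

3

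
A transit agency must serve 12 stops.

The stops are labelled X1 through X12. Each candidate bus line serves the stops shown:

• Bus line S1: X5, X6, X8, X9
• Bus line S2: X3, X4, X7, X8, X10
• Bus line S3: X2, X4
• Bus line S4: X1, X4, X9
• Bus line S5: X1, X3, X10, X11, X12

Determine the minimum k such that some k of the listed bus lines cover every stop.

4

S1 and S2 and S3 and S5 together: S1 ∪ S2 ∪ S3 ∪ S5 = {X1, X2, X3, X4, X5, X6, X7, X8, X9, X10, X11, X12} — every stop is covered.
Only S2 contains X7, so S2 is forced; the remaining 7 stops need at least 3 more bus lines (each remaining bus line adds at most 3) — so at least 4 bus lines are needed, and 4 is optimal.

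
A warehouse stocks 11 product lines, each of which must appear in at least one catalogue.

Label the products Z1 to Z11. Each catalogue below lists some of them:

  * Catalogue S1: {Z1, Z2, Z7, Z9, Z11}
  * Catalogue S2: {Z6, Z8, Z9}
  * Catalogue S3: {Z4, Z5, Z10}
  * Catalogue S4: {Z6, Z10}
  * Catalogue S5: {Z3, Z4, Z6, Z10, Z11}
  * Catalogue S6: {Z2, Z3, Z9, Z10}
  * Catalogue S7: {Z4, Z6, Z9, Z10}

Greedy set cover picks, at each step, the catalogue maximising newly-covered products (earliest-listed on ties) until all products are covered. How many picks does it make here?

Greedy: pick S1 (covers 5 new) → pick S5 (covers 4 new) → pick S2 (covers 1 new) → pick S3 (covers 1 new). Total picks: 4.

4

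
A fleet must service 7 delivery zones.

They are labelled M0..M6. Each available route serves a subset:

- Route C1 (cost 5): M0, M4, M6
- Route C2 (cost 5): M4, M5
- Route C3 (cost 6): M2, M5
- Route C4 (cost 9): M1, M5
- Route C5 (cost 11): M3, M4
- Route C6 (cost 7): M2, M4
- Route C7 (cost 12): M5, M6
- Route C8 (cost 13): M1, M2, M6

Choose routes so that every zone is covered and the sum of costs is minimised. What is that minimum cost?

C1, C3, C4, C5 together cover every zone (C1 ∪ C3 ∪ C4 ∪ C5 = {M0, M1, M2, M3, M4, M5, M6}); total cost 5 + 6 + 9 + 11 = 31.
No covering selection has total cost below 31.

31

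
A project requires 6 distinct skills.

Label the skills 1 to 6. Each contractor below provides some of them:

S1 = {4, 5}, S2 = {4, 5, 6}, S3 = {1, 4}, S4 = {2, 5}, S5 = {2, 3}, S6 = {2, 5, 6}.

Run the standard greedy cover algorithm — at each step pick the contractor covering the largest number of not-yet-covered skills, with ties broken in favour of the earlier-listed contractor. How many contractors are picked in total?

3

Greedy: pick S2 (covers 3 new) → pick S5 (covers 2 new) → pick S3 (covers 1 new). Total picks: 3.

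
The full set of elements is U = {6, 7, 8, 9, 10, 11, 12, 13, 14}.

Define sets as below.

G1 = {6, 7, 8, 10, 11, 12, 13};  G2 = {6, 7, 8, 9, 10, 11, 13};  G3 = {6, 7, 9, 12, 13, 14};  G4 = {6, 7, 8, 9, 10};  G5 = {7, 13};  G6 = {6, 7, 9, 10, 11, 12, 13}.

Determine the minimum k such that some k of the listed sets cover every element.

G1 and G3 cover everything between them: the union {6, 7, 8, 9, 10, 11, 12, 13, 14} is all of U.
No single set has all 9 elements (the largest, G1, has 7), so 2 is optimal.

2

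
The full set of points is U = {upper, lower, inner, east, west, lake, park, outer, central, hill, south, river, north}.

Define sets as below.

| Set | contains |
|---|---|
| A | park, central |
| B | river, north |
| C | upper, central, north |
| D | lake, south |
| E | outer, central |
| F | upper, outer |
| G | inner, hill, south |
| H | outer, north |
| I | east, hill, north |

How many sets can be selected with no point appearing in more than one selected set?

A, D, F, I are pairwise disjoint (A={park,central}; D={lake,south}; F={upper,outer}; I={east,hill,north}).
Every remaining set overlaps one of these, and no 5 of the listed sets are pairwise disjoint, so 4 is the maximum.

4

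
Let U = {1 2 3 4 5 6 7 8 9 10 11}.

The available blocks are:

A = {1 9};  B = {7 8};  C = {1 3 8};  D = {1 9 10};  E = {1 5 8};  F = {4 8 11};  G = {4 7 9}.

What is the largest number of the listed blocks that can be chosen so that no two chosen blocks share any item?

2

B, D are pairwise disjoint (B={7,8}; D={1,9,10}).
Every remaining block overlaps one of these, and no 3 of the listed blocks are pairwise disjoint, so 2 is the maximum.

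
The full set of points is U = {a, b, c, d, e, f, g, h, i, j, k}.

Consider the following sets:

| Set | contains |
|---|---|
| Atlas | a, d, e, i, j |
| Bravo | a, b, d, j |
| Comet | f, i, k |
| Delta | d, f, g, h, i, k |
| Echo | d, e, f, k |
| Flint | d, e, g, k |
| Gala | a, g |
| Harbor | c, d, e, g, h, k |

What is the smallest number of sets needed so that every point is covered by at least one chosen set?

3

Take {Bravo, Comet, Harbor}. Their union is {a, b, c, d, e, f, g, h, i, j, k}, which is all 11 points.
Only Bravo contains b, so Bravo is forced; the remaining 7 points need at least 2 more sets (each remaining set adds at most 5) — so at least 3 sets are needed, and 3 is optimal.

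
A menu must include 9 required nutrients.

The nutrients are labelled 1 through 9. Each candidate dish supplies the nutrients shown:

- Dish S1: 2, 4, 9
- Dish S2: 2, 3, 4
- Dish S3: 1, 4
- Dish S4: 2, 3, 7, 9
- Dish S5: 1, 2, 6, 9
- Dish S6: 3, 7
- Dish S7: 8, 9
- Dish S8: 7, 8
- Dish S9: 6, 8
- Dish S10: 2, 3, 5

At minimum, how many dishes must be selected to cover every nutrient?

Take {S1, S5, S8, S10}. Their union is {1, 2, 3, 4, 5, 6, 7, 8, 9}, which is all 9 nutrients.
No 3 of the 10 dishes cover everything (all 120 combinations miss at least one nutrient), so 4 is optimal.

4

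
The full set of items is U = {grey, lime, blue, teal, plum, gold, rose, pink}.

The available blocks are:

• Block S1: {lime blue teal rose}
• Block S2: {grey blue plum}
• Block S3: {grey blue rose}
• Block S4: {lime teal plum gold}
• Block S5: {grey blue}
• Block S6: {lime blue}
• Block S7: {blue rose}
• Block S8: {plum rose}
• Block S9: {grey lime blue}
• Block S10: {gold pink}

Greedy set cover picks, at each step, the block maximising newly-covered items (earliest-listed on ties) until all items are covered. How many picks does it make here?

Greedy: pick S1 (covers 4 new) → pick S2 (covers 2 new) → pick S10 (covers 2 new). Total picks: 3.

3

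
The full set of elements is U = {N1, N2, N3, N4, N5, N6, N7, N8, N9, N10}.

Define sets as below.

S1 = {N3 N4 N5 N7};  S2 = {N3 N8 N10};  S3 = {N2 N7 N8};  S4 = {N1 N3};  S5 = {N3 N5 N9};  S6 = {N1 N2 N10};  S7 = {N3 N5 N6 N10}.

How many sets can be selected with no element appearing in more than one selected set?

2

S1, S6 are pairwise disjoint (S1={N3,N4,N5,N7}; S6={N1,N2,N10}).
Every remaining set overlaps one of these, and no 3 of the listed sets are pairwise disjoint, so 2 is the maximum.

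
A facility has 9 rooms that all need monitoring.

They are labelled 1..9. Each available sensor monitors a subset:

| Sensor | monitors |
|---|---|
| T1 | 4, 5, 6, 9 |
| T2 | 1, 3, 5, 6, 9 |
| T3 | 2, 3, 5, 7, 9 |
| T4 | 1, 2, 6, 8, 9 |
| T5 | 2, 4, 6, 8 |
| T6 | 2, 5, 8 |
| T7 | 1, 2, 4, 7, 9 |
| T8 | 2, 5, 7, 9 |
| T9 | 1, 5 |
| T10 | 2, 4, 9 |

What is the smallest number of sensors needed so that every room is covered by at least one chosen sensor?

3

Take {T1, T3, T4}. Their union is {1, 2, 3, 4, 5, 6, 7, 8, 9}, which is all 9 rooms.
No 2 of the 10 sensors cover everything (all 45 combinations miss at least one room), so 3 is optimal.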